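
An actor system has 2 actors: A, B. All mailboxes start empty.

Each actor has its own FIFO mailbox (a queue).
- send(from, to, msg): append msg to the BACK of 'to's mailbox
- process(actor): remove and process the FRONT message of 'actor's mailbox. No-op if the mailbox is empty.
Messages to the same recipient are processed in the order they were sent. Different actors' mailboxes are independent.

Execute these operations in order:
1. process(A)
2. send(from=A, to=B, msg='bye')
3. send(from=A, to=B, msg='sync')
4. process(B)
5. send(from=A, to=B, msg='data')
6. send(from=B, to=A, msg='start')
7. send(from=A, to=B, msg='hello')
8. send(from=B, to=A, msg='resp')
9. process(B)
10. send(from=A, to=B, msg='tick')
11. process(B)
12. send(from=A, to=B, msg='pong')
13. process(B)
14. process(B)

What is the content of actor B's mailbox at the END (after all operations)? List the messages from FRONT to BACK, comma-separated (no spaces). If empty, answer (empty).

Answer: pong

Derivation:
After 1 (process(A)): A:[] B:[]
After 2 (send(from=A, to=B, msg='bye')): A:[] B:[bye]
After 3 (send(from=A, to=B, msg='sync')): A:[] B:[bye,sync]
After 4 (process(B)): A:[] B:[sync]
After 5 (send(from=A, to=B, msg='data')): A:[] B:[sync,data]
After 6 (send(from=B, to=A, msg='start')): A:[start] B:[sync,data]
After 7 (send(from=A, to=B, msg='hello')): A:[start] B:[sync,data,hello]
After 8 (send(from=B, to=A, msg='resp')): A:[start,resp] B:[sync,data,hello]
After 9 (process(B)): A:[start,resp] B:[data,hello]
After 10 (send(from=A, to=B, msg='tick')): A:[start,resp] B:[data,hello,tick]
After 11 (process(B)): A:[start,resp] B:[hello,tick]
After 12 (send(from=A, to=B, msg='pong')): A:[start,resp] B:[hello,tick,pong]
After 13 (process(B)): A:[start,resp] B:[tick,pong]
After 14 (process(B)): A:[start,resp] B:[pong]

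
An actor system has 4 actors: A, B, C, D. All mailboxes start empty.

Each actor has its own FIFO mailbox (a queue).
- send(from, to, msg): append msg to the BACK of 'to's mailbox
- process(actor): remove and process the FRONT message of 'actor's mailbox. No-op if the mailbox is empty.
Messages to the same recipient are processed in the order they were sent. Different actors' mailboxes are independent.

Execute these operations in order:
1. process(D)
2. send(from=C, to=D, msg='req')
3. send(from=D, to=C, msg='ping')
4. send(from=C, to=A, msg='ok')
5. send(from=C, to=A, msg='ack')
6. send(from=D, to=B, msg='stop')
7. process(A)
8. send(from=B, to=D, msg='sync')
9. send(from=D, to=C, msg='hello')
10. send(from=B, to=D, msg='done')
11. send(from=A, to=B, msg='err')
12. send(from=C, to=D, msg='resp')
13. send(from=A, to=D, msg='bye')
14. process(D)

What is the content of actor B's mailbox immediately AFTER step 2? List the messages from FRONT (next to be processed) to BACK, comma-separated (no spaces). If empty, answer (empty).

After 1 (process(D)): A:[] B:[] C:[] D:[]
After 2 (send(from=C, to=D, msg='req')): A:[] B:[] C:[] D:[req]

(empty)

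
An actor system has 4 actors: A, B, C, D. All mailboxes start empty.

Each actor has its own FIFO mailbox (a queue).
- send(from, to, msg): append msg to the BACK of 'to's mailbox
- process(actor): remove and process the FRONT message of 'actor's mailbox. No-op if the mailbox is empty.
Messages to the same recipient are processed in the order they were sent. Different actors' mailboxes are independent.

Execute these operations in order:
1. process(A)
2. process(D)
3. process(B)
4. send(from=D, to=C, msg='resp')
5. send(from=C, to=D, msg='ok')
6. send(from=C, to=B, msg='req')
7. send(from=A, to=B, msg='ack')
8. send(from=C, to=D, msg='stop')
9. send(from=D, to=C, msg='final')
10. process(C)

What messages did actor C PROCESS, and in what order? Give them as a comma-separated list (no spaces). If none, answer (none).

After 1 (process(A)): A:[] B:[] C:[] D:[]
After 2 (process(D)): A:[] B:[] C:[] D:[]
After 3 (process(B)): A:[] B:[] C:[] D:[]
After 4 (send(from=D, to=C, msg='resp')): A:[] B:[] C:[resp] D:[]
After 5 (send(from=C, to=D, msg='ok')): A:[] B:[] C:[resp] D:[ok]
After 6 (send(from=C, to=B, msg='req')): A:[] B:[req] C:[resp] D:[ok]
After 7 (send(from=A, to=B, msg='ack')): A:[] B:[req,ack] C:[resp] D:[ok]
After 8 (send(from=C, to=D, msg='stop')): A:[] B:[req,ack] C:[resp] D:[ok,stop]
After 9 (send(from=D, to=C, msg='final')): A:[] B:[req,ack] C:[resp,final] D:[ok,stop]
After 10 (process(C)): A:[] B:[req,ack] C:[final] D:[ok,stop]

Answer: resp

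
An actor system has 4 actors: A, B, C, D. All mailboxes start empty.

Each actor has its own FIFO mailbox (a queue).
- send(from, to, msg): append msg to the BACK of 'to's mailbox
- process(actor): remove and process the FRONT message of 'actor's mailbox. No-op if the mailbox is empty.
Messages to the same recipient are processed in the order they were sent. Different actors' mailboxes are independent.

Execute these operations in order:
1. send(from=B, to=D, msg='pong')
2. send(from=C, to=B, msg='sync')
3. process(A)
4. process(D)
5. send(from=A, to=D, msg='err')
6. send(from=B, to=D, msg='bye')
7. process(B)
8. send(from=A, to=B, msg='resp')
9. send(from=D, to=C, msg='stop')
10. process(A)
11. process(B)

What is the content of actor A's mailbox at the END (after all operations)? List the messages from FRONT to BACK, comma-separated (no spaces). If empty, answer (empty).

Answer: (empty)

Derivation:
After 1 (send(from=B, to=D, msg='pong')): A:[] B:[] C:[] D:[pong]
After 2 (send(from=C, to=B, msg='sync')): A:[] B:[sync] C:[] D:[pong]
After 3 (process(A)): A:[] B:[sync] C:[] D:[pong]
After 4 (process(D)): A:[] B:[sync] C:[] D:[]
After 5 (send(from=A, to=D, msg='err')): A:[] B:[sync] C:[] D:[err]
After 6 (send(from=B, to=D, msg='bye')): A:[] B:[sync] C:[] D:[err,bye]
After 7 (process(B)): A:[] B:[] C:[] D:[err,bye]
After 8 (send(from=A, to=B, msg='resp')): A:[] B:[resp] C:[] D:[err,bye]
After 9 (send(from=D, to=C, msg='stop')): A:[] B:[resp] C:[stop] D:[err,bye]
After 10 (process(A)): A:[] B:[resp] C:[stop] D:[err,bye]
After 11 (process(B)): A:[] B:[] C:[stop] D:[err,bye]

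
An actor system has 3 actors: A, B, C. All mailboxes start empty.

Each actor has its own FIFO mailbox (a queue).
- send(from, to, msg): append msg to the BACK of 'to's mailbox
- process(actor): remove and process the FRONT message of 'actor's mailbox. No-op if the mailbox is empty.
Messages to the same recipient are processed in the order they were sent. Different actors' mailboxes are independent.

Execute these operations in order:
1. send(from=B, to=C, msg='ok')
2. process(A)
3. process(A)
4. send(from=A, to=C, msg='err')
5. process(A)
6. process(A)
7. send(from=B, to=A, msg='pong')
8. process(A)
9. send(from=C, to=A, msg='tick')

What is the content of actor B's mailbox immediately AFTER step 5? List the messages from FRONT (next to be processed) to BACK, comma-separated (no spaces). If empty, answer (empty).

After 1 (send(from=B, to=C, msg='ok')): A:[] B:[] C:[ok]
After 2 (process(A)): A:[] B:[] C:[ok]
After 3 (process(A)): A:[] B:[] C:[ok]
After 4 (send(from=A, to=C, msg='err')): A:[] B:[] C:[ok,err]
After 5 (process(A)): A:[] B:[] C:[ok,err]

(empty)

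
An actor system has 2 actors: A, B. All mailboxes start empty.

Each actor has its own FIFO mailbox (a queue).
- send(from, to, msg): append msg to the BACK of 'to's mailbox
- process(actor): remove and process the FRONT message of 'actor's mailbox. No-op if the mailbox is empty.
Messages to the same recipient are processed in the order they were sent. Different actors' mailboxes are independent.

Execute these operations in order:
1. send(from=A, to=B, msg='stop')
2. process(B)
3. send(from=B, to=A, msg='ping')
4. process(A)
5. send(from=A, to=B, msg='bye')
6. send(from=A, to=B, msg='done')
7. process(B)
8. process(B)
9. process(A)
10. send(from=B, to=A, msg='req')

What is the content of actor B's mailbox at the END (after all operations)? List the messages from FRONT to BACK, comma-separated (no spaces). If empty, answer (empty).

Answer: (empty)

Derivation:
After 1 (send(from=A, to=B, msg='stop')): A:[] B:[stop]
After 2 (process(B)): A:[] B:[]
After 3 (send(from=B, to=A, msg='ping')): A:[ping] B:[]
After 4 (process(A)): A:[] B:[]
After 5 (send(from=A, to=B, msg='bye')): A:[] B:[bye]
After 6 (send(from=A, to=B, msg='done')): A:[] B:[bye,done]
After 7 (process(B)): A:[] B:[done]
After 8 (process(B)): A:[] B:[]
After 9 (process(A)): A:[] B:[]
After 10 (send(from=B, to=A, msg='req')): A:[req] B:[]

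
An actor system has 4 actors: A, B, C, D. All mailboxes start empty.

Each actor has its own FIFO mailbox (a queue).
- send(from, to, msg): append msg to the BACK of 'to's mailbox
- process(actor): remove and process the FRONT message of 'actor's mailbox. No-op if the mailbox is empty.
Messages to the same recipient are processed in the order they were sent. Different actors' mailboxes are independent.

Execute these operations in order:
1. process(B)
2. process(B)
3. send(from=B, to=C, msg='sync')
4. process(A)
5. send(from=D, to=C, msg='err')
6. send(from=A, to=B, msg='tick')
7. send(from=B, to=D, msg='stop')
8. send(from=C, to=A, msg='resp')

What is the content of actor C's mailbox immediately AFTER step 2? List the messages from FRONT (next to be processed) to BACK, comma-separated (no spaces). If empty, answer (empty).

After 1 (process(B)): A:[] B:[] C:[] D:[]
After 2 (process(B)): A:[] B:[] C:[] D:[]

(empty)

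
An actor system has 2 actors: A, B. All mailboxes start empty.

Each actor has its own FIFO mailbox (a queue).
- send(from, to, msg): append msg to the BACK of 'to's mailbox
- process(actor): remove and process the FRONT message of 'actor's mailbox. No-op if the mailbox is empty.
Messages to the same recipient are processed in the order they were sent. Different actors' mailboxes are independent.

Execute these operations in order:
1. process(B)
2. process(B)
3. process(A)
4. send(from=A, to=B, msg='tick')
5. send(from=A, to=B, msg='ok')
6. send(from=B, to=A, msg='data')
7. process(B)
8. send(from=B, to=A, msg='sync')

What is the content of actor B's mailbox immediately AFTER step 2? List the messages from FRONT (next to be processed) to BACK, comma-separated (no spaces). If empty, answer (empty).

After 1 (process(B)): A:[] B:[]
After 2 (process(B)): A:[] B:[]

(empty)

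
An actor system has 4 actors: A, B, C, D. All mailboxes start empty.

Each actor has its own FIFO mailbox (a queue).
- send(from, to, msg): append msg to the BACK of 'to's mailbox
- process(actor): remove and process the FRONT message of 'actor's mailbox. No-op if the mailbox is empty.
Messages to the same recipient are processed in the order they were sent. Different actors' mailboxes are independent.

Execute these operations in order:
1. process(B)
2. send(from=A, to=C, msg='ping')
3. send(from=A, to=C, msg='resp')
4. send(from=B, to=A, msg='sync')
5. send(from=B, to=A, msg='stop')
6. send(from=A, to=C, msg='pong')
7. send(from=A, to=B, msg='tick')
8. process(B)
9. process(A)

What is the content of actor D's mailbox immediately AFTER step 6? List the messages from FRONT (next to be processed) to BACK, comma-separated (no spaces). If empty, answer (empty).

After 1 (process(B)): A:[] B:[] C:[] D:[]
After 2 (send(from=A, to=C, msg='ping')): A:[] B:[] C:[ping] D:[]
After 3 (send(from=A, to=C, msg='resp')): A:[] B:[] C:[ping,resp] D:[]
After 4 (send(from=B, to=A, msg='sync')): A:[sync] B:[] C:[ping,resp] D:[]
After 5 (send(from=B, to=A, msg='stop')): A:[sync,stop] B:[] C:[ping,resp] D:[]
After 6 (send(from=A, to=C, msg='pong')): A:[sync,stop] B:[] C:[ping,resp,pong] D:[]

(empty)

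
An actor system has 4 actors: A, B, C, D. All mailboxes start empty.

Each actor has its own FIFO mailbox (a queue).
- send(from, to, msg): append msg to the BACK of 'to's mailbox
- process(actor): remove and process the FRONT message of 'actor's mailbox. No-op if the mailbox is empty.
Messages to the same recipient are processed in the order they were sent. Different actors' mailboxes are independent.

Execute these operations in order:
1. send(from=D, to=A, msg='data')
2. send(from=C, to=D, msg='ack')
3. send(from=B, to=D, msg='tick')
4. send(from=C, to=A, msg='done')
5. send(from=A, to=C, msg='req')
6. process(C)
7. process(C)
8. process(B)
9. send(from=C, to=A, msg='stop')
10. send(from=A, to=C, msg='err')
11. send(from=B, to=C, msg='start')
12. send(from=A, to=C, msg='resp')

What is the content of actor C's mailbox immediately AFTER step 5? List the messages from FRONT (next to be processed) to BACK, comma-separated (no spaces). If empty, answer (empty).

After 1 (send(from=D, to=A, msg='data')): A:[data] B:[] C:[] D:[]
After 2 (send(from=C, to=D, msg='ack')): A:[data] B:[] C:[] D:[ack]
After 3 (send(from=B, to=D, msg='tick')): A:[data] B:[] C:[] D:[ack,tick]
After 4 (send(from=C, to=A, msg='done')): A:[data,done] B:[] C:[] D:[ack,tick]
After 5 (send(from=A, to=C, msg='req')): A:[data,done] B:[] C:[req] D:[ack,tick]

req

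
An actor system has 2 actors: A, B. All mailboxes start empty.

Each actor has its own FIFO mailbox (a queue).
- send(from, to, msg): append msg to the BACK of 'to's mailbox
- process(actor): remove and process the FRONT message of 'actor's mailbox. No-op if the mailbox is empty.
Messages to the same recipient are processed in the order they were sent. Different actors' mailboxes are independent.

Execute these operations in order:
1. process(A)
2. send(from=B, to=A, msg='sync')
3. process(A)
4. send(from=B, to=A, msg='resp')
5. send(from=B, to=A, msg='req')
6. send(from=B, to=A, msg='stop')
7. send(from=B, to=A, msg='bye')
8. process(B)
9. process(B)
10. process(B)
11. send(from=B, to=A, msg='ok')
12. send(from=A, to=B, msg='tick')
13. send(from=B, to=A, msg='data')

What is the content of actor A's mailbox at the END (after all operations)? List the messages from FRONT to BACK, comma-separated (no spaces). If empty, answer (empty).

Answer: resp,req,stop,bye,ok,data

Derivation:
After 1 (process(A)): A:[] B:[]
After 2 (send(from=B, to=A, msg='sync')): A:[sync] B:[]
After 3 (process(A)): A:[] B:[]
After 4 (send(from=B, to=A, msg='resp')): A:[resp] B:[]
After 5 (send(from=B, to=A, msg='req')): A:[resp,req] B:[]
After 6 (send(from=B, to=A, msg='stop')): A:[resp,req,stop] B:[]
After 7 (send(from=B, to=A, msg='bye')): A:[resp,req,stop,bye] B:[]
After 8 (process(B)): A:[resp,req,stop,bye] B:[]
After 9 (process(B)): A:[resp,req,stop,bye] B:[]
After 10 (process(B)): A:[resp,req,stop,bye] B:[]
After 11 (send(from=B, to=A, msg='ok')): A:[resp,req,stop,bye,ok] B:[]
After 12 (send(from=A, to=B, msg='tick')): A:[resp,req,stop,bye,ok] B:[tick]
After 13 (send(from=B, to=A, msg='data')): A:[resp,req,stop,bye,ok,data] B:[tick]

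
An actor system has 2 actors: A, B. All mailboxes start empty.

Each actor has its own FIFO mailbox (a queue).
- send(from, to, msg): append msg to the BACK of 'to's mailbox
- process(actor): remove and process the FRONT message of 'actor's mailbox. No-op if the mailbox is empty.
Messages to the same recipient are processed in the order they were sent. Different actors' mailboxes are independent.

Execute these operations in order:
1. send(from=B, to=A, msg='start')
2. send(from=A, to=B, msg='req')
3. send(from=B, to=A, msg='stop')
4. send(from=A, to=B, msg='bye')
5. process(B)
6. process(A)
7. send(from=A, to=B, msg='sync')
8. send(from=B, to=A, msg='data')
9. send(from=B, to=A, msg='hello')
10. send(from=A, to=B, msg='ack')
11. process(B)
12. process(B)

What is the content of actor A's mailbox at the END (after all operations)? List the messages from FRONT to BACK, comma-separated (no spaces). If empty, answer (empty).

After 1 (send(from=B, to=A, msg='start')): A:[start] B:[]
After 2 (send(from=A, to=B, msg='req')): A:[start] B:[req]
After 3 (send(from=B, to=A, msg='stop')): A:[start,stop] B:[req]
After 4 (send(from=A, to=B, msg='bye')): A:[start,stop] B:[req,bye]
After 5 (process(B)): A:[start,stop] B:[bye]
After 6 (process(A)): A:[stop] B:[bye]
After 7 (send(from=A, to=B, msg='sync')): A:[stop] B:[bye,sync]
After 8 (send(from=B, to=A, msg='data')): A:[stop,data] B:[bye,sync]
After 9 (send(from=B, to=A, msg='hello')): A:[stop,data,hello] B:[bye,sync]
After 10 (send(from=A, to=B, msg='ack')): A:[stop,data,hello] B:[bye,sync,ack]
After 11 (process(B)): A:[stop,data,hello] B:[sync,ack]
After 12 (process(B)): A:[stop,data,hello] B:[ack]

Answer: stop,data,hello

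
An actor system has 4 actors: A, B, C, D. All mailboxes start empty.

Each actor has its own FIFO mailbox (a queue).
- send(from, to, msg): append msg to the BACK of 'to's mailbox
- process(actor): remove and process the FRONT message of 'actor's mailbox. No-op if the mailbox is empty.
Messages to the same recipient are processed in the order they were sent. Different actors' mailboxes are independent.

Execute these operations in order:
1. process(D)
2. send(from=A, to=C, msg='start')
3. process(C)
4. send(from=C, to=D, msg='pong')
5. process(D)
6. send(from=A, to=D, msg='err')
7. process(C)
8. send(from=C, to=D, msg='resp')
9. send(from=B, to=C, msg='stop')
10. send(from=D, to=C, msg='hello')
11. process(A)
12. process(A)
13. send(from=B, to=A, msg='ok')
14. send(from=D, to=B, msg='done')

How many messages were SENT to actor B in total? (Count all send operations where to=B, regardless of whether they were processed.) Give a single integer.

Answer: 1

Derivation:
After 1 (process(D)): A:[] B:[] C:[] D:[]
After 2 (send(from=A, to=C, msg='start')): A:[] B:[] C:[start] D:[]
After 3 (process(C)): A:[] B:[] C:[] D:[]
After 4 (send(from=C, to=D, msg='pong')): A:[] B:[] C:[] D:[pong]
After 5 (process(D)): A:[] B:[] C:[] D:[]
After 6 (send(from=A, to=D, msg='err')): A:[] B:[] C:[] D:[err]
After 7 (process(C)): A:[] B:[] C:[] D:[err]
After 8 (send(from=C, to=D, msg='resp')): A:[] B:[] C:[] D:[err,resp]
After 9 (send(from=B, to=C, msg='stop')): A:[] B:[] C:[stop] D:[err,resp]
After 10 (send(from=D, to=C, msg='hello')): A:[] B:[] C:[stop,hello] D:[err,resp]
After 11 (process(A)): A:[] B:[] C:[stop,hello] D:[err,resp]
After 12 (process(A)): A:[] B:[] C:[stop,hello] D:[err,resp]
After 13 (send(from=B, to=A, msg='ok')): A:[ok] B:[] C:[stop,hello] D:[err,resp]
After 14 (send(from=D, to=B, msg='done')): A:[ok] B:[done] C:[stop,hello] D:[err,resp]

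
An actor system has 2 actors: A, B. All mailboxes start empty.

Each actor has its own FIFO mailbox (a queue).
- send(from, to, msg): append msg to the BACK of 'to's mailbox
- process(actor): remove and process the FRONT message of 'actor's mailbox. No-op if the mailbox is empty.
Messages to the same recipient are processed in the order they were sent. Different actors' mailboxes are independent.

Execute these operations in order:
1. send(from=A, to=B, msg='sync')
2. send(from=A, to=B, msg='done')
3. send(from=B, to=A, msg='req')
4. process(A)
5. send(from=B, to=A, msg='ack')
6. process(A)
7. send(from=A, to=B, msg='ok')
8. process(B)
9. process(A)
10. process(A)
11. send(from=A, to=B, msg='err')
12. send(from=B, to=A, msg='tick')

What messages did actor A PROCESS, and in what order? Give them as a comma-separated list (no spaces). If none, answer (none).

Answer: req,ack

Derivation:
After 1 (send(from=A, to=B, msg='sync')): A:[] B:[sync]
After 2 (send(from=A, to=B, msg='done')): A:[] B:[sync,done]
After 3 (send(from=B, to=A, msg='req')): A:[req] B:[sync,done]
After 4 (process(A)): A:[] B:[sync,done]
After 5 (send(from=B, to=A, msg='ack')): A:[ack] B:[sync,done]
After 6 (process(A)): A:[] B:[sync,done]
After 7 (send(from=A, to=B, msg='ok')): A:[] B:[sync,done,ok]
After 8 (process(B)): A:[] B:[done,ok]
After 9 (process(A)): A:[] B:[done,ok]
After 10 (process(A)): A:[] B:[done,ok]
After 11 (send(from=A, to=B, msg='err')): A:[] B:[done,ok,err]
After 12 (send(from=B, to=A, msg='tick')): A:[tick] B:[done,ok,err]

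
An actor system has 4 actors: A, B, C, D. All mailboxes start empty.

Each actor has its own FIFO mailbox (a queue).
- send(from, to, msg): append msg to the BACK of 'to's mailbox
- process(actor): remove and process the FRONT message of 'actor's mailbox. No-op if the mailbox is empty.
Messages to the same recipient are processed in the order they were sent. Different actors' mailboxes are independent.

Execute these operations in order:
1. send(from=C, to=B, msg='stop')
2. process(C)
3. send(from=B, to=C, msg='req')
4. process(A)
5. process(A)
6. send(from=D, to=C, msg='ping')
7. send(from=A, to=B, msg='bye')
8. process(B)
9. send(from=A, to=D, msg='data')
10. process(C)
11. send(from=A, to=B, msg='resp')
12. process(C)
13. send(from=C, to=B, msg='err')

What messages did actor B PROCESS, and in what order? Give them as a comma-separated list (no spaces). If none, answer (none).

After 1 (send(from=C, to=B, msg='stop')): A:[] B:[stop] C:[] D:[]
After 2 (process(C)): A:[] B:[stop] C:[] D:[]
After 3 (send(from=B, to=C, msg='req')): A:[] B:[stop] C:[req] D:[]
After 4 (process(A)): A:[] B:[stop] C:[req] D:[]
After 5 (process(A)): A:[] B:[stop] C:[req] D:[]
After 6 (send(from=D, to=C, msg='ping')): A:[] B:[stop] C:[req,ping] D:[]
After 7 (send(from=A, to=B, msg='bye')): A:[] B:[stop,bye] C:[req,ping] D:[]
After 8 (process(B)): A:[] B:[bye] C:[req,ping] D:[]
After 9 (send(from=A, to=D, msg='data')): A:[] B:[bye] C:[req,ping] D:[data]
After 10 (process(C)): A:[] B:[bye] C:[ping] D:[data]
After 11 (send(from=A, to=B, msg='resp')): A:[] B:[bye,resp] C:[ping] D:[data]
After 12 (process(C)): A:[] B:[bye,resp] C:[] D:[data]
After 13 (send(from=C, to=B, msg='err')): A:[] B:[bye,resp,err] C:[] D:[data]

Answer: stop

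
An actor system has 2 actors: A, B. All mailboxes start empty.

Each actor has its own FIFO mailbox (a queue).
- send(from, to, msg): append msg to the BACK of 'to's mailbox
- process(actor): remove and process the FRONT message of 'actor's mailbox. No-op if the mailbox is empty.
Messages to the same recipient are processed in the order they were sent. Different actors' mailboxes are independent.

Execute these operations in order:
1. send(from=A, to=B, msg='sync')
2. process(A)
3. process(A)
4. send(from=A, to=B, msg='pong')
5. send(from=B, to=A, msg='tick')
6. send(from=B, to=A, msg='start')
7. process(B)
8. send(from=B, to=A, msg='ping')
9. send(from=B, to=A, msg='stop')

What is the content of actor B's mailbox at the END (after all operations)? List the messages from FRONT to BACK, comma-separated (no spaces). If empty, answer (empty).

Answer: pong

Derivation:
After 1 (send(from=A, to=B, msg='sync')): A:[] B:[sync]
After 2 (process(A)): A:[] B:[sync]
After 3 (process(A)): A:[] B:[sync]
After 4 (send(from=A, to=B, msg='pong')): A:[] B:[sync,pong]
After 5 (send(from=B, to=A, msg='tick')): A:[tick] B:[sync,pong]
After 6 (send(from=B, to=A, msg='start')): A:[tick,start] B:[sync,pong]
After 7 (process(B)): A:[tick,start] B:[pong]
After 8 (send(from=B, to=A, msg='ping')): A:[tick,start,ping] B:[pong]
After 9 (send(from=B, to=A, msg='stop')): A:[tick,start,ping,stop] B:[pong]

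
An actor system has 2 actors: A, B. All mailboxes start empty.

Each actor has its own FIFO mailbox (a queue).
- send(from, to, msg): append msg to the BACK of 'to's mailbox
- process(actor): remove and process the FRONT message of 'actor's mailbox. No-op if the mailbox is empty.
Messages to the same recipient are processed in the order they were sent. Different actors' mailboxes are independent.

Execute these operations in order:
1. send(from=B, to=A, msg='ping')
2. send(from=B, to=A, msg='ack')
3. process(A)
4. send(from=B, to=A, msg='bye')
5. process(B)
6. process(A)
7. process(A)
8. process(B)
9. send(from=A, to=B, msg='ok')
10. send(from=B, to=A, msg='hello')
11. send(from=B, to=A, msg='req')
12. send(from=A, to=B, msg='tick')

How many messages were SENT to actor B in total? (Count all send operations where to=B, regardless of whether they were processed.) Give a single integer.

Answer: 2

Derivation:
After 1 (send(from=B, to=A, msg='ping')): A:[ping] B:[]
After 2 (send(from=B, to=A, msg='ack')): A:[ping,ack] B:[]
After 3 (process(A)): A:[ack] B:[]
After 4 (send(from=B, to=A, msg='bye')): A:[ack,bye] B:[]
After 5 (process(B)): A:[ack,bye] B:[]
After 6 (process(A)): A:[bye] B:[]
After 7 (process(A)): A:[] B:[]
After 8 (process(B)): A:[] B:[]
After 9 (send(from=A, to=B, msg='ok')): A:[] B:[ok]
After 10 (send(from=B, to=A, msg='hello')): A:[hello] B:[ok]
After 11 (send(from=B, to=A, msg='req')): A:[hello,req] B:[ok]
After 12 (send(from=A, to=B, msg='tick')): A:[hello,req] B:[ok,tick]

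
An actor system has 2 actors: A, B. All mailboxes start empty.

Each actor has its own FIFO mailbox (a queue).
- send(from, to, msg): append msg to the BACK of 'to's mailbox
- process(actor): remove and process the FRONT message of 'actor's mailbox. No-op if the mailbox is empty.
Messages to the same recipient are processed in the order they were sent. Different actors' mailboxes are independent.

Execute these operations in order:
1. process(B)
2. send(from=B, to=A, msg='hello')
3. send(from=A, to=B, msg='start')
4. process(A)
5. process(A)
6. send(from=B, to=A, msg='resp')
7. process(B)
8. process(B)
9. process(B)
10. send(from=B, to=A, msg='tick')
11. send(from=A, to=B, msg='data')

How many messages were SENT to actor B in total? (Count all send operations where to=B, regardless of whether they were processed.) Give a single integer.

After 1 (process(B)): A:[] B:[]
After 2 (send(from=B, to=A, msg='hello')): A:[hello] B:[]
After 3 (send(from=A, to=B, msg='start')): A:[hello] B:[start]
After 4 (process(A)): A:[] B:[start]
After 5 (process(A)): A:[] B:[start]
After 6 (send(from=B, to=A, msg='resp')): A:[resp] B:[start]
After 7 (process(B)): A:[resp] B:[]
After 8 (process(B)): A:[resp] B:[]
After 9 (process(B)): A:[resp] B:[]
After 10 (send(from=B, to=A, msg='tick')): A:[resp,tick] B:[]
After 11 (send(from=A, to=B, msg='data')): A:[resp,tick] B:[data]

Answer: 2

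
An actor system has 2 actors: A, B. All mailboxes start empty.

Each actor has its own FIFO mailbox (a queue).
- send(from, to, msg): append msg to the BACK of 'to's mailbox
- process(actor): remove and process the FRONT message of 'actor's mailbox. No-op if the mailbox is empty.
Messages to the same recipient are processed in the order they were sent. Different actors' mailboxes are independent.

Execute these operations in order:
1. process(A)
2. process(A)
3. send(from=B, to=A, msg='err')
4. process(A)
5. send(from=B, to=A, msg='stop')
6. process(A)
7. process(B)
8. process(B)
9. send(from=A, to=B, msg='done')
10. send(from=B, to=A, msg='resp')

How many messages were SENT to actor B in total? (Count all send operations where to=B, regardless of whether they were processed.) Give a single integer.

After 1 (process(A)): A:[] B:[]
After 2 (process(A)): A:[] B:[]
After 3 (send(from=B, to=A, msg='err')): A:[err] B:[]
After 4 (process(A)): A:[] B:[]
After 5 (send(from=B, to=A, msg='stop')): A:[stop] B:[]
After 6 (process(A)): A:[] B:[]
After 7 (process(B)): A:[] B:[]
After 8 (process(B)): A:[] B:[]
After 9 (send(from=A, to=B, msg='done')): A:[] B:[done]
After 10 (send(from=B, to=A, msg='resp')): A:[resp] B:[done]

Answer: 1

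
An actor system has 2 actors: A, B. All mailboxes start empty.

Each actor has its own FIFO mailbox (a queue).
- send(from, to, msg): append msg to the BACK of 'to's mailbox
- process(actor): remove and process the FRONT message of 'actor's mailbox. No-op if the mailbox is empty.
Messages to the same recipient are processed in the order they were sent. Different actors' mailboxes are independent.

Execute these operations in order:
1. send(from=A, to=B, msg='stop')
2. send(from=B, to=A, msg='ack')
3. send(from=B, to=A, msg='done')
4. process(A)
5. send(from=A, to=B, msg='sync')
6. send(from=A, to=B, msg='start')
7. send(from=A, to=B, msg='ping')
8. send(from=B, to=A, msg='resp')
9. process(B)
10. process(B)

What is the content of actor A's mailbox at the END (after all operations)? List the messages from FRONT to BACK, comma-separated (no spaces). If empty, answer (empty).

Answer: done,resp

Derivation:
After 1 (send(from=A, to=B, msg='stop')): A:[] B:[stop]
After 2 (send(from=B, to=A, msg='ack')): A:[ack] B:[stop]
After 3 (send(from=B, to=A, msg='done')): A:[ack,done] B:[stop]
After 4 (process(A)): A:[done] B:[stop]
After 5 (send(from=A, to=B, msg='sync')): A:[done] B:[stop,sync]
After 6 (send(from=A, to=B, msg='start')): A:[done] B:[stop,sync,start]
After 7 (send(from=A, to=B, msg='ping')): A:[done] B:[stop,sync,start,ping]
After 8 (send(from=B, to=A, msg='resp')): A:[done,resp] B:[stop,sync,start,ping]
After 9 (process(B)): A:[done,resp] B:[sync,start,ping]
After 10 (process(B)): A:[done,resp] B:[start,ping]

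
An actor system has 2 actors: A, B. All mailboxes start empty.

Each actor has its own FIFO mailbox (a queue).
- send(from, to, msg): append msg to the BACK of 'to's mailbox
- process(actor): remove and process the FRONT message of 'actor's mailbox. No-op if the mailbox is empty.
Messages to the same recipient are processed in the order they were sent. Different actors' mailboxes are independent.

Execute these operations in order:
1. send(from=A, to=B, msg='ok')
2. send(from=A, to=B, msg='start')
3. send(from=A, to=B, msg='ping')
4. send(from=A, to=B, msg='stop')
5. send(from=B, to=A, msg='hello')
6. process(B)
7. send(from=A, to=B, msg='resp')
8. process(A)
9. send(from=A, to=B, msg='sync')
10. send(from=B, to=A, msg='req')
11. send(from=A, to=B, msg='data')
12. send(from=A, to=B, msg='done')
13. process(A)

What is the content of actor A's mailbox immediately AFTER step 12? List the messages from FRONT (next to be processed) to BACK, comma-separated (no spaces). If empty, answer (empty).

After 1 (send(from=A, to=B, msg='ok')): A:[] B:[ok]
After 2 (send(from=A, to=B, msg='start')): A:[] B:[ok,start]
After 3 (send(from=A, to=B, msg='ping')): A:[] B:[ok,start,ping]
After 4 (send(from=A, to=B, msg='stop')): A:[] B:[ok,start,ping,stop]
After 5 (send(from=B, to=A, msg='hello')): A:[hello] B:[ok,start,ping,stop]
After 6 (process(B)): A:[hello] B:[start,ping,stop]
After 7 (send(from=A, to=B, msg='resp')): A:[hello] B:[start,ping,stop,resp]
After 8 (process(A)): A:[] B:[start,ping,stop,resp]
After 9 (send(from=A, to=B, msg='sync')): A:[] B:[start,ping,stop,resp,sync]
After 10 (send(from=B, to=A, msg='req')): A:[req] B:[start,ping,stop,resp,sync]
After 11 (send(from=A, to=B, msg='data')): A:[req] B:[start,ping,stop,resp,sync,data]
After 12 (send(from=A, to=B, msg='done')): A:[req] B:[start,ping,stop,resp,sync,data,done]

req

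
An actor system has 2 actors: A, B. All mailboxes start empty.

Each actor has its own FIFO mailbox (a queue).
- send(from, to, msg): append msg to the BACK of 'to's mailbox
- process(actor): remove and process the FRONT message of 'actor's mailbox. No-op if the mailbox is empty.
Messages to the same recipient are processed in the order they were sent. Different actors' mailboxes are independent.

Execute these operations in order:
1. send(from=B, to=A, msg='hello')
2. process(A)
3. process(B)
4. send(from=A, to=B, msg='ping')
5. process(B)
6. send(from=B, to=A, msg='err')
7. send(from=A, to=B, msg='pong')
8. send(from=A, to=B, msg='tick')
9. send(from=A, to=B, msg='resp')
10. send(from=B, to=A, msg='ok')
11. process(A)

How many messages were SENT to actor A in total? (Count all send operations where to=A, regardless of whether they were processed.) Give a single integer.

After 1 (send(from=B, to=A, msg='hello')): A:[hello] B:[]
After 2 (process(A)): A:[] B:[]
After 3 (process(B)): A:[] B:[]
After 4 (send(from=A, to=B, msg='ping')): A:[] B:[ping]
After 5 (process(B)): A:[] B:[]
After 6 (send(from=B, to=A, msg='err')): A:[err] B:[]
After 7 (send(from=A, to=B, msg='pong')): A:[err] B:[pong]
After 8 (send(from=A, to=B, msg='tick')): A:[err] B:[pong,tick]
After 9 (send(from=A, to=B, msg='resp')): A:[err] B:[pong,tick,resp]
After 10 (send(from=B, to=A, msg='ok')): A:[err,ok] B:[pong,tick,resp]
After 11 (process(A)): A:[ok] B:[pong,tick,resp]

Answer: 3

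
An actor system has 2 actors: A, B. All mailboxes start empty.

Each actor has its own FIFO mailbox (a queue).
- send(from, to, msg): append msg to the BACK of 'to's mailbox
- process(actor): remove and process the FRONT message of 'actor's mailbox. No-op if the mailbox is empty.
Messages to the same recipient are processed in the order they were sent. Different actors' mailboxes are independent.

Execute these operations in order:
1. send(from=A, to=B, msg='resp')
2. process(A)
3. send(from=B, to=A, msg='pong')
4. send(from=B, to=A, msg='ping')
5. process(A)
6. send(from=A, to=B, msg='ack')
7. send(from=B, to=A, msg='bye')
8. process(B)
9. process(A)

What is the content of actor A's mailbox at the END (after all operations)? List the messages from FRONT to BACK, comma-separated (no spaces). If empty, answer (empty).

Answer: bye

Derivation:
After 1 (send(from=A, to=B, msg='resp')): A:[] B:[resp]
After 2 (process(A)): A:[] B:[resp]
After 3 (send(from=B, to=A, msg='pong')): A:[pong] B:[resp]
After 4 (send(from=B, to=A, msg='ping')): A:[pong,ping] B:[resp]
After 5 (process(A)): A:[ping] B:[resp]
After 6 (send(from=A, to=B, msg='ack')): A:[ping] B:[resp,ack]
After 7 (send(from=B, to=A, msg='bye')): A:[ping,bye] B:[resp,ack]
After 8 (process(B)): A:[ping,bye] B:[ack]
After 9 (process(A)): A:[bye] B:[ack]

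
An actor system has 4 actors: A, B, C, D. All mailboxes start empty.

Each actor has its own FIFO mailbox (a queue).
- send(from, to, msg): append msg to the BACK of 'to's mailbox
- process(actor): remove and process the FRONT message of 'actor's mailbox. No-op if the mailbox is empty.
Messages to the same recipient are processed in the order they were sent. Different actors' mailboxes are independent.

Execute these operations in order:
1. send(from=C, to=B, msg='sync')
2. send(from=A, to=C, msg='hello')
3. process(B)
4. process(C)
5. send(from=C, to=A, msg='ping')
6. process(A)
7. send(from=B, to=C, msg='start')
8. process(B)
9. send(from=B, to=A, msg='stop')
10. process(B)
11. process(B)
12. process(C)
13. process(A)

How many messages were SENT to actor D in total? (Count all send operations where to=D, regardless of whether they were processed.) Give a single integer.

Answer: 0

Derivation:
After 1 (send(from=C, to=B, msg='sync')): A:[] B:[sync] C:[] D:[]
After 2 (send(from=A, to=C, msg='hello')): A:[] B:[sync] C:[hello] D:[]
After 3 (process(B)): A:[] B:[] C:[hello] D:[]
After 4 (process(C)): A:[] B:[] C:[] D:[]
After 5 (send(from=C, to=A, msg='ping')): A:[ping] B:[] C:[] D:[]
After 6 (process(A)): A:[] B:[] C:[] D:[]
After 7 (send(from=B, to=C, msg='start')): A:[] B:[] C:[start] D:[]
After 8 (process(B)): A:[] B:[] C:[start] D:[]
After 9 (send(from=B, to=A, msg='stop')): A:[stop] B:[] C:[start] D:[]
After 10 (process(B)): A:[stop] B:[] C:[start] D:[]
After 11 (process(B)): A:[stop] B:[] C:[start] D:[]
After 12 (process(C)): A:[stop] B:[] C:[] D:[]
After 13 (process(A)): A:[] B:[] C:[] D:[]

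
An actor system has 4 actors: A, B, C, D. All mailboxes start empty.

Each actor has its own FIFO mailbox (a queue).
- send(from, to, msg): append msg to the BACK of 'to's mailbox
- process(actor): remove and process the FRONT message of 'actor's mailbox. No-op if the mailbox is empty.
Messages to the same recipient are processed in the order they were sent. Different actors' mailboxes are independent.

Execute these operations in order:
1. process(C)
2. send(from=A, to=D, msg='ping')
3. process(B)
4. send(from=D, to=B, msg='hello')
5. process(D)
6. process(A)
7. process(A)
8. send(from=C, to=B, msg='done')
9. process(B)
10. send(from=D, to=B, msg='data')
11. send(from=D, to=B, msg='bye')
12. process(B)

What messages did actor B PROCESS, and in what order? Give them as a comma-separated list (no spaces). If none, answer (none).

Answer: hello,done

Derivation:
After 1 (process(C)): A:[] B:[] C:[] D:[]
After 2 (send(from=A, to=D, msg='ping')): A:[] B:[] C:[] D:[ping]
After 3 (process(B)): A:[] B:[] C:[] D:[ping]
After 4 (send(from=D, to=B, msg='hello')): A:[] B:[hello] C:[] D:[ping]
After 5 (process(D)): A:[] B:[hello] C:[] D:[]
After 6 (process(A)): A:[] B:[hello] C:[] D:[]
After 7 (process(A)): A:[] B:[hello] C:[] D:[]
After 8 (send(from=C, to=B, msg='done')): A:[] B:[hello,done] C:[] D:[]
After 9 (process(B)): A:[] B:[done] C:[] D:[]
After 10 (send(from=D, to=B, msg='data')): A:[] B:[done,data] C:[] D:[]
After 11 (send(from=D, to=B, msg='bye')): A:[] B:[done,data,bye] C:[] D:[]
After 12 (process(B)): A:[] B:[data,bye] C:[] D:[]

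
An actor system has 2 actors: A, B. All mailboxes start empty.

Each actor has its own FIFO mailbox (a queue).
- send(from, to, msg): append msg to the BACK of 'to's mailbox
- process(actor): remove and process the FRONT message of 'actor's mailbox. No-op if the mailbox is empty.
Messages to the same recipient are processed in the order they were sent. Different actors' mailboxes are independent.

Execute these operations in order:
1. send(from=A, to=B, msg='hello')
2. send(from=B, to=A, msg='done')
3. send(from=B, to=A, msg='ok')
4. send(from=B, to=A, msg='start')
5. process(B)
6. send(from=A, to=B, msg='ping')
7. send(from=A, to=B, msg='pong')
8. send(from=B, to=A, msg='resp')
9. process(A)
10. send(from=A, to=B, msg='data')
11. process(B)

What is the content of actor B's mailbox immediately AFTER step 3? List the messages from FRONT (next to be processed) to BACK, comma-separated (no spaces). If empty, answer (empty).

After 1 (send(from=A, to=B, msg='hello')): A:[] B:[hello]
After 2 (send(from=B, to=A, msg='done')): A:[done] B:[hello]
After 3 (send(from=B, to=A, msg='ok')): A:[done,ok] B:[hello]

hello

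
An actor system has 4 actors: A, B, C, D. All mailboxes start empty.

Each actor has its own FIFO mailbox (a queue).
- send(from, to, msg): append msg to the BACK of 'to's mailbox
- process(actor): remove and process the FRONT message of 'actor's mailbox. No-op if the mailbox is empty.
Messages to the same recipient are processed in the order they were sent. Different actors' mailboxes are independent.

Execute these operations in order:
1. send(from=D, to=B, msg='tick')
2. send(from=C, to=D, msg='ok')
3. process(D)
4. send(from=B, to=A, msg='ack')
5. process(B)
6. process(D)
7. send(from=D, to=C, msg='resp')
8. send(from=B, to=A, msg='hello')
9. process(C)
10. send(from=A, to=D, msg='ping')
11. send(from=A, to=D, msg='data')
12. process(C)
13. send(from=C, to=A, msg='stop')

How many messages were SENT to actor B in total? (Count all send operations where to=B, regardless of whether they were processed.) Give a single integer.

Answer: 1

Derivation:
After 1 (send(from=D, to=B, msg='tick')): A:[] B:[tick] C:[] D:[]
After 2 (send(from=C, to=D, msg='ok')): A:[] B:[tick] C:[] D:[ok]
After 3 (process(D)): A:[] B:[tick] C:[] D:[]
After 4 (send(from=B, to=A, msg='ack')): A:[ack] B:[tick] C:[] D:[]
After 5 (process(B)): A:[ack] B:[] C:[] D:[]
After 6 (process(D)): A:[ack] B:[] C:[] D:[]
After 7 (send(from=D, to=C, msg='resp')): A:[ack] B:[] C:[resp] D:[]
After 8 (send(from=B, to=A, msg='hello')): A:[ack,hello] B:[] C:[resp] D:[]
After 9 (process(C)): A:[ack,hello] B:[] C:[] D:[]
After 10 (send(from=A, to=D, msg='ping')): A:[ack,hello] B:[] C:[] D:[ping]
After 11 (send(from=A, to=D, msg='data')): A:[ack,hello] B:[] C:[] D:[ping,data]
After 12 (process(C)): A:[ack,hello] B:[] C:[] D:[ping,data]
After 13 (send(from=C, to=A, msg='stop')): A:[ack,hello,stop] B:[] C:[] D:[ping,data]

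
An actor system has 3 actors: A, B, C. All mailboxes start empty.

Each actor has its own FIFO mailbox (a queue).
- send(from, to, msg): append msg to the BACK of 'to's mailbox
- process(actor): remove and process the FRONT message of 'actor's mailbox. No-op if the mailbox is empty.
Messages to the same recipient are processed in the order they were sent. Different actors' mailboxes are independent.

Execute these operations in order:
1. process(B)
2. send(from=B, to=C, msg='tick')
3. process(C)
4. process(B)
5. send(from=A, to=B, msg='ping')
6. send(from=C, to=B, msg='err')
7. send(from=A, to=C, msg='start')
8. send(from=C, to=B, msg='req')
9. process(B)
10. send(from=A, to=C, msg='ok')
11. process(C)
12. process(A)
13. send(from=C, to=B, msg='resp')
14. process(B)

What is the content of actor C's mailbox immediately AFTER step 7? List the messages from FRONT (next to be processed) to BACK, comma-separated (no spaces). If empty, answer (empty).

After 1 (process(B)): A:[] B:[] C:[]
After 2 (send(from=B, to=C, msg='tick')): A:[] B:[] C:[tick]
After 3 (process(C)): A:[] B:[] C:[]
After 4 (process(B)): A:[] B:[] C:[]
After 5 (send(from=A, to=B, msg='ping')): A:[] B:[ping] C:[]
After 6 (send(from=C, to=B, msg='err')): A:[] B:[ping,err] C:[]
After 7 (send(from=A, to=C, msg='start')): A:[] B:[ping,err] C:[start]

start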